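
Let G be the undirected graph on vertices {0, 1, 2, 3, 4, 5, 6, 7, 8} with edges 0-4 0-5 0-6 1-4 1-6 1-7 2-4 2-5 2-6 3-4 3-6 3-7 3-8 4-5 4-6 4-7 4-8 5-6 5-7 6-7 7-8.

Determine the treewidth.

3

A width-3 tree decomposition is:
Bags: B1 = {3, 4, 6, 7}  B2 = {4, 5, 6, 7}  B3 = {2, 4, 5, 6}  B4 = {0, 4, 5, 6}  B5 = {1, 4, 6, 7}  B6 = {3, 4, 7, 8}
Tree: B1–B2, B2–B3, B3–B4, B1–B5, B1–B6
Every bag has size at most 4, so the width is 4 − 1 = 3 and tw(G) ≤ 3. On the other hand G contains the 4-clique {3, 4, 7, 8}. A clique must lie in a single bag of any decomposition, so no decomposition can have width below 3. The upper and lower bounds meet at 3, so that is the treewidth.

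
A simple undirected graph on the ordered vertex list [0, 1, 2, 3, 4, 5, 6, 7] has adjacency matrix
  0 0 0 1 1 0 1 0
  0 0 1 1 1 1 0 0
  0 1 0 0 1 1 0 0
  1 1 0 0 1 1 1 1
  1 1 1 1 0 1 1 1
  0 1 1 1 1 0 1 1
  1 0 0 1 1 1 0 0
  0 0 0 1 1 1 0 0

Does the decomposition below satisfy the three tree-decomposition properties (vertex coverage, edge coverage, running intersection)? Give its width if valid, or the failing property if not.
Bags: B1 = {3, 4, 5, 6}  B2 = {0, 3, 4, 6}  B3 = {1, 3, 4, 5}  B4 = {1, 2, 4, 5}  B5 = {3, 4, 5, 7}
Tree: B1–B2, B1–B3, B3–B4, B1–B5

Vertex coverage: the bags together contain {0, 1, 2, 3, 4, 5, 6, 7}, the full vertex set. Edge coverage: each edge of G has both endpoints in at least one bag. Running intersection: for every vertex, the bags containing it form a connected subtree. All three properties hold, so this is a valid tree decomposition of width max|bag| − 1 = 3, and hence tw(G) ≤ 3.

Yes; width 3.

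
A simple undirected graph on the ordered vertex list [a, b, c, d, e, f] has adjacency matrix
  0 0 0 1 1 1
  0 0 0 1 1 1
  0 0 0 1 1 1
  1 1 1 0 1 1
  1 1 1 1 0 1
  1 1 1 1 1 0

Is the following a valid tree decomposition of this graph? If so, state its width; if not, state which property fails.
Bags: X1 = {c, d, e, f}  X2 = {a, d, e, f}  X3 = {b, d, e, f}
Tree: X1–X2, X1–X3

Yes; width 3.

Every vertex of G appears in some bag (union = {a, b, c, d, e, f}); every edge is covered by a bag; and for each vertex v the set of bags containing v is connected in the bag tree. The decomposition is therefore valid. The largest bag has 4 vertices, so the width is 3.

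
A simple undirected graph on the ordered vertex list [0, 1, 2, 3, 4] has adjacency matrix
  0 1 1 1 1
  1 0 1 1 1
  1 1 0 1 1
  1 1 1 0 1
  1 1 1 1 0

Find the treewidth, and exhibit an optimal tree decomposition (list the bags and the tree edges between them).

A single bag containing all 5 vertices is trivially a valid decomposition of width 4. On the other hand G contains the 5-clique {0, 1, 2, 3, 4}. A clique must lie in a single bag of any decomposition, so no decomposition can have width below 4. Combining the bounds, tw(G) = 4.

Treewidth 4.
Bags: B1 = {0, 1, 2, 3, 4}
Tree: (single bag)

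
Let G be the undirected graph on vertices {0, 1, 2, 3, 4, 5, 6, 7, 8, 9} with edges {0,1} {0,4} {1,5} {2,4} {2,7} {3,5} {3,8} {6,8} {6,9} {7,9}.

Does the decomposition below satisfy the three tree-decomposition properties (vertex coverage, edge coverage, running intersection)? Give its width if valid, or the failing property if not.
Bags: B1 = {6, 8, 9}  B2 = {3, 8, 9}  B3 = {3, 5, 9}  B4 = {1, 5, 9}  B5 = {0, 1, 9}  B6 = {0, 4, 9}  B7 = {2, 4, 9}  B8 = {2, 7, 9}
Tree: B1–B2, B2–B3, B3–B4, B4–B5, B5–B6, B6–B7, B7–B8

Vertex coverage: the bags together contain {0, 1, 2, 3, 4, 5, 6, 7, 8, 9}, the full vertex set. Edge coverage: each edge of G has both endpoints in at least one bag. Running intersection: for every vertex, the bags containing it form a connected subtree. All three properties hold, so this is a valid tree decomposition of width max|bag| − 1 = 2, and hence tw(G) ≤ 2.

Yes; width 2.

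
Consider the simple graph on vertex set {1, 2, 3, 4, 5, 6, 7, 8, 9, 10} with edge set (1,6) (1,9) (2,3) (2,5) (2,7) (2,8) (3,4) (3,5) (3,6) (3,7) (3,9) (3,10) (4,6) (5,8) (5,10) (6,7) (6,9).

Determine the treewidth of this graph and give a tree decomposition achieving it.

Every bag has size at most 3, so the width is 3 − 1 = 2 and tw(G) ≤ 2. For the lower bound, the 3 vertices {2, 5, 8} are pairwise adjacent, and any tree decomposition puts a clique entirely inside one bag — forcing width ≥ 2. Hence tw(G) = 2 exactly.

Treewidth 2.
One such decomposition:
Bags: B1 = {1, 6, 9}  B2 = {3, 6, 9}  B3 = {3, 6, 7}  B4 = {2, 3, 7}  B5 = {2, 3, 5}  B6 = {3, 5, 10}  B7 = {2, 5, 8}  B8 = {3, 4, 6}
Tree: B1–B2, B2–B3, B3–B4, B4–B5, B5–B6, B5–B7, B3–B8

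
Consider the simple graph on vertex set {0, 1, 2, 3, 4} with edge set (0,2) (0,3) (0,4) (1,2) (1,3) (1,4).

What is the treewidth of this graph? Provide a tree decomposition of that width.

Treewidth 2.
One optimal decomposition is:
Bags: B1 = {0, 1, 4}  B2 = {0, 1, 3}  B3 = {0, 1, 2}
Tree: B1–B2, B2–B3

The largest bag has 3 vertices, giving width 2; this decomposition certifies tw(G) ≤ 2. Since 4–1–3–0–4 is a cycle in G, G is not acyclic. Forests are exactly the graphs of treewidth ≤ 1, so tw(G) ≥ 2. The upper and lower bounds meet at 2, so that is the treewidth.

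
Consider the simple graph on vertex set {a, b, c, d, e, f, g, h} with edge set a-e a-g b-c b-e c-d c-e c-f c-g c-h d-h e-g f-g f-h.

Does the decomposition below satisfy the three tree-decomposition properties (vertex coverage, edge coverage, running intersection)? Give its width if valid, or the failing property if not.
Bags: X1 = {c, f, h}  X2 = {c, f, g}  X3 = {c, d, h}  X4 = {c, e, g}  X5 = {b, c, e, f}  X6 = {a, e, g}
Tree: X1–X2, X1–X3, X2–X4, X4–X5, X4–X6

A tree decomposition must satisfy three properties: every vertex lies in some bag; for every edge, both endpoints lie together in some bag; and for every vertex, the bags containing it form a connected subtree. Here bags containing vertex f are not connected in the tree, so the decomposition is invalid.

No — bags containing vertex f are not connected in the tree.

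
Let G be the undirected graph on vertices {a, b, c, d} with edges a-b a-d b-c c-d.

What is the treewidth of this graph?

2

A width-2 tree decomposition is:
Bags: B1 = {b, c, d}  B2 = {a, b, d}
Tree: B1–B2
The largest bag has 3 vertices, giving width 2; this decomposition certifies tw(G) ≤ 2. For the lower bound, G contains the cycle d–c–b–a–d, so G is not a forest; only forests have treewidth ≤ 1, hence tw(G) ≥ 2. The upper and lower bounds meet at 2, so that is the treewidth.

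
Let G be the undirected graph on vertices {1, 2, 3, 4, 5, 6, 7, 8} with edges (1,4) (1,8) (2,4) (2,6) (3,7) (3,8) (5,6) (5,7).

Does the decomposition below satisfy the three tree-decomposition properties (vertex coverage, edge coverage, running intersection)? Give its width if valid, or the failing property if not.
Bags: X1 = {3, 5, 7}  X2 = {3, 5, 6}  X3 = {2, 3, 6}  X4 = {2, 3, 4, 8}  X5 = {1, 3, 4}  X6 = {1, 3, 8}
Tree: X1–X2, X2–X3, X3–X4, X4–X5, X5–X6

A tree decomposition must satisfy three properties: every vertex lies in some bag; for every edge, both endpoints lie together in some bag; and for every vertex, the bags containing it form a connected subtree. Here bags containing vertex 8 are not connected in the tree, so the decomposition is invalid.

No — bags containing vertex 8 are not connected in the tree.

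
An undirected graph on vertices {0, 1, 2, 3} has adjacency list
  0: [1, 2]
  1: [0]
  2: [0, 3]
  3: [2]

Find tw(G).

1

A width-1 tree decomposition is:
Bags: B1 = {2, 3}  B2 = {0, 2}  B3 = {0, 1}
Tree: B1–B2, B2–B3
The largest bag has 2 vertices, giving width 1; this decomposition certifies tw(G) ≤ 1. Since G has at least one edge (e.g. 3–2), it is not an edgeless graph, so tw(G) ≥ 1. Hence tw(G) = 1 exactly.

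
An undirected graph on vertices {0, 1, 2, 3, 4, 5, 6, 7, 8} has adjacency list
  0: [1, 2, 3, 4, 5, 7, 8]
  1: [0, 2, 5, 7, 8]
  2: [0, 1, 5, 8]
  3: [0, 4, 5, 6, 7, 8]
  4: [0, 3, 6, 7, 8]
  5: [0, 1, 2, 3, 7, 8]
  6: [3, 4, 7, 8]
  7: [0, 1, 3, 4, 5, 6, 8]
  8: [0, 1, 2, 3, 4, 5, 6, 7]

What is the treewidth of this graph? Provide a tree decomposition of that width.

Every bag has size at most 5, so the width is 5 − 1 = 4 and tw(G) ≤ 4. Conversely, {0, 3, 4, 7, 8} is a clique of size 5, and the vertices of any clique must share a bag in every tree decomposition; so some bag has ≥ 5 vertices and tw(G) ≥ 4. The upper and lower bounds meet at 4, so that is the treewidth.

Treewidth 4.
One such decomposition:
Bags: B1 = {0, 1, 5, 7, 8}  B2 = {0, 1, 2, 5, 8}  B3 = {0, 3, 5, 7, 8}  B4 = {0, 3, 4, 7, 8}  B5 = {3, 4, 6, 7, 8}
Tree: B1–B2, B1–B3, B3–B4, B4–B5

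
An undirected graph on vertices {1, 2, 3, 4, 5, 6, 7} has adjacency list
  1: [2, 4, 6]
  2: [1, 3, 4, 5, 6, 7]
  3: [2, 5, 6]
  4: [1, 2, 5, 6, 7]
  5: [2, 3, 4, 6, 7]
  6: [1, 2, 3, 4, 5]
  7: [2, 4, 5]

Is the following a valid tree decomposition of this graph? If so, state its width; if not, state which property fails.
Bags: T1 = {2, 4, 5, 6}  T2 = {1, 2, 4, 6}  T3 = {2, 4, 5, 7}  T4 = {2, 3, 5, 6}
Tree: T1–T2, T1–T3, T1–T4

Yes; width 3.

Every vertex of G appears in some bag (union = {1, 2, 3, 4, 5, 6, 7}); every edge is covered by a bag; and for each vertex v the set of bags containing v is connected in the bag tree. The decomposition is therefore valid. The largest bag has 4 vertices, so the width is 3.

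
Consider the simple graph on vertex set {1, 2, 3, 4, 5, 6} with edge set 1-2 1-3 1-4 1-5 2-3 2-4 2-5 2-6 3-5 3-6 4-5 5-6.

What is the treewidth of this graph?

A width-3 tree decomposition is:
Bags: B1 = {2, 3, 5, 6}  B2 = {1, 2, 3, 5}  B3 = {1, 2, 4, 5}
Tree: B1–B2, B2–B3
The largest bag has 4 vertices, giving width 3; this decomposition certifies tw(G) ≤ 3. Conversely, {1, 2, 3, 5} is a clique of size 4, and the vertices of any clique must share a bag in every tree decomposition; so some bag has ≥ 4 vertices and tw(G) ≥ 3. The upper and lower bounds meet at 3, so that is the treewidth.

3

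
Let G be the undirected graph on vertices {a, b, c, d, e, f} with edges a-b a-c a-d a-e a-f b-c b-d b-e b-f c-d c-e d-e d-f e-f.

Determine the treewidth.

A width-4 tree decomposition is:
Bags: B1 = {a, b, d, e, f}  B2 = {a, b, c, d, e}
Tree: B1–B2
Every bag has size at most 5, so the width is 5 − 1 = 4 and tw(G) ≤ 4. On the other hand G contains the 5-clique {a, b, c, d, e}. A clique must lie in a single bag of any decomposition, so no decomposition can have width below 4. The upper and lower bounds meet at 4, so that is the treewidth.

4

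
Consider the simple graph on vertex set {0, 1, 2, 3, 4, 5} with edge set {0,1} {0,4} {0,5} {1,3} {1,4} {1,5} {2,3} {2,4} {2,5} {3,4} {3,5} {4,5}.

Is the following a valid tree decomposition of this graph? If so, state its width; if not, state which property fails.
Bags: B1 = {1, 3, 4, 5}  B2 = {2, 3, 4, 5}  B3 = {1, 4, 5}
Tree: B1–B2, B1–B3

No — vertex 0 appears in no bag.

A tree decomposition must satisfy three properties: every vertex lies in some bag; for every edge, both endpoints lie together in some bag; and for every vertex, the bags containing it form a connected subtree. Here vertex 0 appears in no bag, so the decomposition is invalid.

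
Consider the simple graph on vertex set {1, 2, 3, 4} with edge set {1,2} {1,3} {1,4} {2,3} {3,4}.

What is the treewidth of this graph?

2

A width-2 tree decomposition is:
Bags: B1 = {1, 2, 3}  B2 = {1, 3, 4}
Tree: B1–B2
Each bag holds 3 vertices, so the decomposition has width 2, which upper-bounds the treewidth. For the lower bound, the 3 vertices {1, 2, 3} are pairwise adjacent, and any tree decomposition puts a clique entirely inside one bag — forcing width ≥ 2. The upper and lower bounds meet at 2, so that is the treewidth.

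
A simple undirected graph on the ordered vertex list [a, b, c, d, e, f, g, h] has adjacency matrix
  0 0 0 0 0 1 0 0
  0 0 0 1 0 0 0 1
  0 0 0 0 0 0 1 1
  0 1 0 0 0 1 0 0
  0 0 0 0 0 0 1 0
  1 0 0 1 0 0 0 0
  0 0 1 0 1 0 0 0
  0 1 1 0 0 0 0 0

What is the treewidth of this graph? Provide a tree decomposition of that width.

Treewidth 1.
One such decomposition:
Bags: B1 = {a, f}  B2 = {d, f}  B3 = {b, d}  B4 = {b, h}  B5 = {c, h}  B6 = {c, g}  B7 = {e, g}
Tree: B1–B2, B2–B3, B3–B4, B4–B5, B5–B6, B6–B7

The largest bag has 2 vertices, giving width 1; this decomposition certifies tw(G) ≤ 1. G has an edge, so its treewidth is at least 1. The upper and lower bounds meet at 1, so that is the treewidth.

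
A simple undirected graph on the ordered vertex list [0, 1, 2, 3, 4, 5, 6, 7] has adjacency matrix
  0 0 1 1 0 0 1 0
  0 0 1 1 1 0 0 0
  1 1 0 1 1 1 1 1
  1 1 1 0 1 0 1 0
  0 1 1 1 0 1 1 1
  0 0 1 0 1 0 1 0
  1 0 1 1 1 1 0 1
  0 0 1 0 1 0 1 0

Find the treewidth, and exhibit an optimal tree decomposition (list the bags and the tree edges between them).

Treewidth 3.
One such decomposition:
Bags: B1 = {2, 4, 6, 7}  B2 = {2, 3, 4, 6}  B3 = {1, 2, 3, 4}  B4 = {0, 2, 3, 6}  B5 = {2, 4, 5, 6}
Tree: B1–B2, B2–B3, B2–B4, B2–B5

Each bag holds 4 vertices, so the decomposition has width 3, which upper-bounds the treewidth. On the other hand G contains the 4-clique {0, 2, 3, 6}. A clique must lie in a single bag of any decomposition, so no decomposition can have width below 3. The upper and lower bounds meet at 3, so that is the treewidth.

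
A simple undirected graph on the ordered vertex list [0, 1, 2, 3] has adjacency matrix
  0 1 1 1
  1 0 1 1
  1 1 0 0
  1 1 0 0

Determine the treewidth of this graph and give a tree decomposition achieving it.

Every bag has size at most 3, so the width is 3 − 1 = 2 and tw(G) ≤ 2. Conversely, {0, 1, 2} is a clique of size 3, and the vertices of any clique must share a bag in every tree decomposition; so some bag has ≥ 3 vertices and tw(G) ≥ 2. The upper and lower bounds meet at 2, so that is the treewidth.

Treewidth 2.
One such decomposition:
Bags: B1 = {0, 1, 2}  B2 = {0, 1, 3}
Tree: B1–B2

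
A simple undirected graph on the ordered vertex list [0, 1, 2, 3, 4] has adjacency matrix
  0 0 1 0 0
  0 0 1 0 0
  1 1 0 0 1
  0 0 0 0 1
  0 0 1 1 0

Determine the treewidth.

1

A width-1 tree decomposition is:
Bags: B1 = {0, 2}  B2 = {2, 4}  B3 = {1, 2}  B4 = {3, 4}
Tree: B1–B2, B1–B3, B2–B4
Every bag has size at most 2, so the width is 2 − 1 = 1 and tw(G) ≤ 1. G has an edge, so its treewidth is at least 1. Therefore the treewidth is 1.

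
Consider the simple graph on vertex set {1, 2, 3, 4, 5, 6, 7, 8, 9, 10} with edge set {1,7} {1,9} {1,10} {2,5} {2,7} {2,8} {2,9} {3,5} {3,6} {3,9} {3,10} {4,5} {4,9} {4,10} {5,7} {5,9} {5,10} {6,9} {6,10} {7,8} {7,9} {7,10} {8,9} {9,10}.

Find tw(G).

3

A width-3 tree decomposition is:
Bags: B1 = {3, 5, 9, 10}  B2 = {5, 7, 9, 10}  B3 = {3, 6, 9, 10}  B4 = {2, 5, 7, 9}  B5 = {2, 7, 8, 9}  B6 = {1, 7, 9, 10}  B7 = {4, 5, 9, 10}
Tree: B1–B2, B1–B3, B2–B4, B4–B5, B2–B6, B1–B7
The largest bag has 4 vertices, giving width 3; this decomposition certifies tw(G) ≤ 3. On the other hand G contains the 4-clique {2, 7, 8, 9}. A clique must lie in a single bag of any decomposition, so no decomposition can have width below 3. Combining the bounds, tw(G) = 3.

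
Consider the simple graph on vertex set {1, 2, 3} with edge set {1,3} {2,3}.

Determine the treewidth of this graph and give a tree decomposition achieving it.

The largest bag has 2 vertices, giving width 1; this decomposition certifies tw(G) ≤ 1. Any graph with an edge has treewidth ≥ 1, and G has the edge 3–1. Therefore the treewidth is 1.

Treewidth 1.
One such decomposition:
Bags: B1 = {1, 3}  B2 = {2, 3}
Tree: B1–B2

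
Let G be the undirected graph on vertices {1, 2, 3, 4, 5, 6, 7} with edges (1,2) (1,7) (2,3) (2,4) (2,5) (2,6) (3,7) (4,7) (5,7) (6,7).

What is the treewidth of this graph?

A width-2 tree decomposition is:
Bags: B1 = {2, 3, 7}  B2 = {2, 5, 7}  B3 = {2, 4, 7}  B4 = {2, 6, 7}  B5 = {1, 2, 7}
Tree: B1–B2, B2–B3, B3–B4, B4–B5
Each bag holds 3 vertices, so the decomposition has width 2, which upper-bounds the treewidth. For the lower bound, G contains the cycle 7–3–2–5–7, so G is not a forest; only forests have treewidth ≤ 1, hence tw(G) ≥ 2. The upper and lower bounds meet at 2, so that is the treewidth.

2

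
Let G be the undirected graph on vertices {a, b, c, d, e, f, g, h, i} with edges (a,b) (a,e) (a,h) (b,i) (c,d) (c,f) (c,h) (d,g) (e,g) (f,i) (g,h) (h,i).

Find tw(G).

3

A width-3 tree decomposition is:
Bags: B1 = {a, b, f, i}  B2 = {a, f, h, i}  B3 = {a, c, f, h}  B4 = {a, c, e, h}  B5 = {c, e, g, h}  B6 = {c, d, e, g}
Tree: B1–B2, B2–B3, B3–B4, B4–B5, B5–B6
Every bag has size at most 4, so the width is 4 − 1 = 3 and tw(G) ≤ 3. For the lower bound: the 4 vertex sets {b,f,i}, {a}, {h}, {c,d,e,g} are disjoint, each induces a connected subgraph, and every pair is joined by at least one edge of G. Contracting each set to a single vertex therefore yields K_{4} as a minor, and since treewidth is minor-monotone, tw(G) ≥ tw(K_{4}) = 3. Therefore the treewidth is 3.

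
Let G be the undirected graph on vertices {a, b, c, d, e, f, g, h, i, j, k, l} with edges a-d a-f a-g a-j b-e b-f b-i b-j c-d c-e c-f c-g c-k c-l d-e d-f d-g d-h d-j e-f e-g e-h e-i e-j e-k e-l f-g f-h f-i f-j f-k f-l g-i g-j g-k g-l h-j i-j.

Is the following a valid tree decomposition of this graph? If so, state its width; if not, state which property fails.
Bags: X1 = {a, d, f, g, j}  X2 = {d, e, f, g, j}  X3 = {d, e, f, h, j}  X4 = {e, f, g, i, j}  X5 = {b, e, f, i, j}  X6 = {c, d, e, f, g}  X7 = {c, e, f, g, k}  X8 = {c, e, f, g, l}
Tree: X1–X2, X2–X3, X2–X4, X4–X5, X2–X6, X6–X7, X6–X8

Yes; width 4.

Vertex coverage: the bags together contain {a, b, c, d, e, f, g, h, i, j, k, l}, the full vertex set. Edge coverage: each edge of G has both endpoints in at least one bag. Running intersection: for every vertex, the bags containing it form a connected subtree. All three properties hold, so this is a valid tree decomposition of width max|bag| − 1 = 4, and hence tw(G) ≤ 4.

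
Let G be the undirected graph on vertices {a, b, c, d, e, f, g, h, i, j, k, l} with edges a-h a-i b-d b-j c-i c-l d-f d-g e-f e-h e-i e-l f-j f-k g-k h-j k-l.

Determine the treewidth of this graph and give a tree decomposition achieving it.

Each bag holds 4 vertices, so the decomposition has width 3, which upper-bounds the treewidth. For the lower bound: the 4 vertex sets {b,d,g}, {k}, {f}, {e,h,j,l} are disjoint, each induces a connected subgraph, and every pair is joined by at least one edge of G. Contracting each set to a single vertex therefore yields K_{4} as a minor, and since treewidth is minor-monotone, tw(G) ≥ tw(K_{4}) = 3. Combining the bounds, tw(G) = 3.

Treewidth 3.
Bags: B1 = {b, d, g, k}  B2 = {b, d, f, k}  B3 = {b, f, j, k}  B4 = {f, j, k, l}  B5 = {e, f, j, l}  B6 = {e, h, j, l}  B7 = {c, e, h, l}  B8 = {c, e, h, i}  B9 = {a, c, h, i}
Tree: B1–B2, B2–B3, B3–B4, B4–B5, B5–B6, B6–B7, B7–B8, B8–B9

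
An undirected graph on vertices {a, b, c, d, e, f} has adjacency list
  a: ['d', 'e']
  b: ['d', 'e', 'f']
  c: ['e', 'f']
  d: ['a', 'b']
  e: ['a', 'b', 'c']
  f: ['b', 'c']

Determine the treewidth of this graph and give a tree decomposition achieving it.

Every bag has size at most 3, so the width is 3 − 1 = 2 and tw(G) ≤ 2. The edges f–c–e–b–f form a cycle, so G is not a tree and its treewidth is at least 2. Therefore the treewidth is 2.

Treewidth 2.
Bags: B1 = {b, c, f}  B2 = {b, c, e}  B3 = {b, d, e}  B4 = {a, d, e}
Tree: B1–B2, B2–B3, B3–B4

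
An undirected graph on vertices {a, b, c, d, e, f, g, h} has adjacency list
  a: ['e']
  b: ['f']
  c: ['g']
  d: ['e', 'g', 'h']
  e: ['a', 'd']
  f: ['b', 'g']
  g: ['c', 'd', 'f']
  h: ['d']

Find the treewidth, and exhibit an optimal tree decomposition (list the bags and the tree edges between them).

Treewidth 1.
One such decomposition:
Bags: B1 = {d, e}  B2 = {d, g}  B3 = {f, g}  B4 = {b, f}  B5 = {d, h}  B6 = {a, e}  B7 = {c, g}
Tree: B1–B2, B2–B3, B3–B4, B1–B5, B1–B6, B3–B7

Each bag holds 2 vertices, so the decomposition has width 1, which upper-bounds the treewidth. G has an edge, so its treewidth is at least 1. Hence tw(G) = 1 exactly.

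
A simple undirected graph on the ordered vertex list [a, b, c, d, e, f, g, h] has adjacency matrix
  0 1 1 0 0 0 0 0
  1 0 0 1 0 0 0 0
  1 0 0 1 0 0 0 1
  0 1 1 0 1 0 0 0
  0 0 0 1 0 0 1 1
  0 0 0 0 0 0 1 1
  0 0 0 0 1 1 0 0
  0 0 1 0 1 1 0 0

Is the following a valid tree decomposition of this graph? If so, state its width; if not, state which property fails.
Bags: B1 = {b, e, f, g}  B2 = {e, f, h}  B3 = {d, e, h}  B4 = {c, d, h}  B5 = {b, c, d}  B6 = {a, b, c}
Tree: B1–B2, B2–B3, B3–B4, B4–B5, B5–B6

A tree decomposition must satisfy three properties: every vertex lies in some bag; for every edge, both endpoints lie together in some bag; and for every vertex, the bags containing it form a connected subtree. Here bags containing vertex b are not connected in the tree, so the decomposition is invalid.

No — bags containing vertex b are not connected in the tree.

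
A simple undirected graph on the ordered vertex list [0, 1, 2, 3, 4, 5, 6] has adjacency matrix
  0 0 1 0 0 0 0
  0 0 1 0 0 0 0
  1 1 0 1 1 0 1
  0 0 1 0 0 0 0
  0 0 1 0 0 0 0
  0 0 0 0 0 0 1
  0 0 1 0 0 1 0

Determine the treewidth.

1

A width-1 tree decomposition is:
Bags: B1 = {5, 6}  B2 = {2, 6}  B3 = {2, 4}  B4 = {0, 2}  B5 = {1, 2}  B6 = {2, 3}
Tree: B1–B2, B2–B3, B2–B4, B2–B5, B5–B6
The largest bag has 2 vertices, giving width 1; this decomposition certifies tw(G) ≤ 1. Since G has at least one edge (e.g. 6–5), it is not an edgeless graph, so tw(G) ≥ 1. Hence tw(G) = 1 exactly.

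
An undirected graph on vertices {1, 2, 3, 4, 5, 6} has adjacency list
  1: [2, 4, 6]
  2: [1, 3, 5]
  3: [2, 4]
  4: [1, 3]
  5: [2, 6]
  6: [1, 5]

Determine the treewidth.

2

A width-2 tree decomposition is:
Bags: B1 = {1, 5, 6}  B2 = {1, 2, 5}  B3 = {1, 2, 4}  B4 = {2, 3, 4}
Tree: B1–B2, B2–B3, B3–B4
Every bag has size at most 3, so the width is 3 − 1 = 2 and tw(G) ≤ 2. For the lower bound, G contains the cycle 6–5–2–1–6, so G is not a forest; only forests have treewidth ≤ 1, hence tw(G) ≥ 2. Combining the bounds, tw(G) = 2.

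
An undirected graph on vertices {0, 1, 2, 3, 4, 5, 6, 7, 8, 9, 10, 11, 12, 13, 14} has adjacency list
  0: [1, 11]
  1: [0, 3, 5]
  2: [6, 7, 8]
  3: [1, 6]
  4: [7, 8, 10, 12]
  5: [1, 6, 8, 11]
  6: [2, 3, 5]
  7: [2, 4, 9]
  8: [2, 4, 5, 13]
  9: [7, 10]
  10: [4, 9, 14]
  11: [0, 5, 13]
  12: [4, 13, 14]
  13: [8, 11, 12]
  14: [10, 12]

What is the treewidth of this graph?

A width-3 tree decomposition is:
Bags: B1 = {0, 1, 3, 11}  B2 = {1, 3, 5, 11}  B3 = {3, 5, 6, 11}  B4 = {5, 6, 11, 13}  B5 = {5, 6, 8, 13}  B6 = {2, 6, 8, 13}  B7 = {2, 8, 12, 13}  B8 = {2, 4, 8, 12}  B9 = {2, 4, 7, 12}  B10 = {4, 7, 12, 14}  B11 = {4, 7, 10, 14}  B12 = {7, 9, 10, 14}
Tree: B1–B2, B2–B3, B3–B4, B4–B5, B5–B6, B6–B7, B7–B8, B8–B9, B9–B10, B10–B11, B11–B12
The largest bag has 4 vertices, giving width 3; this decomposition certifies tw(G) ≤ 3. For the lower bound: the 4 vertex sets {0,1,3}, {11}, {5}, {2,6,8,13} are disjoint, each induces a connected subgraph, and every pair is joined by at least one edge of G. Contracting each set to a single vertex therefore yields K_{4} as a minor, and since treewidth is minor-monotone, tw(G) ≥ tw(K_{4}) = 3. The upper and lower bounds meet at 3, so that is the treewidth.

3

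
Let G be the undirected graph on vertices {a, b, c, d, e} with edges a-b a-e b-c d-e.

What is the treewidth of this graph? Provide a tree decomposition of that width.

Each bag holds 2 vertices, so the decomposition has width 1, which upper-bounds the treewidth. Since G has at least one edge (e.g. d–e), it is not an edgeless graph, so tw(G) ≥ 1. Therefore the treewidth is 1.

Treewidth 1.
Bags: B1 = {d, e}  B2 = {a, e}  B3 = {a, b}  B4 = {b, c}
Tree: B1–B2, B2–B3, B3–B4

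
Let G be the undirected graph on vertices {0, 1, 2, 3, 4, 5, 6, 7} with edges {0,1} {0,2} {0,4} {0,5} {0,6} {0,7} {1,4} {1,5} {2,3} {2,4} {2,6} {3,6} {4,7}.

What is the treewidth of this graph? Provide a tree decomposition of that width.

Treewidth 2.
Bags: B1 = {0, 2, 4}  B2 = {0, 1, 4}  B3 = {0, 1, 5}  B4 = {0, 4, 7}  B5 = {0, 2, 6}  B6 = {2, 3, 6}
Tree: B1–B2, B2–B3, B1–B4, B1–B5, B5–B6

Each bag holds 3 vertices, so the decomposition has width 2, which upper-bounds the treewidth. For the lower bound, the 3 vertices {0, 1, 4} are pairwise adjacent, and any tree decomposition puts a clique entirely inside one bag — forcing width ≥ 2. Hence tw(G) = 2 exactly.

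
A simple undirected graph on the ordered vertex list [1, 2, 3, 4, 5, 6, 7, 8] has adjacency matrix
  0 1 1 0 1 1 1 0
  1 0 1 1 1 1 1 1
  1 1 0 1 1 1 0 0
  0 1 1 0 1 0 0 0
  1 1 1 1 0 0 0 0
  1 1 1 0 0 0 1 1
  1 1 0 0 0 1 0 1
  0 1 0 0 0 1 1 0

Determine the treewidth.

3

A width-3 tree decomposition is:
Bags: B1 = {1, 2, 3, 6}  B2 = {1, 2, 6, 7}  B3 = {1, 2, 3, 5}  B4 = {2, 3, 4, 5}  B5 = {2, 6, 7, 8}
Tree: B1–B2, B1–B3, B3–B4, B2–B5
Every bag has size at most 4, so the width is 4 − 1 = 3 and tw(G) ≤ 3. Conversely, {2, 6, 7, 8} is a clique of size 4, and the vertices of any clique must share a bag in every tree decomposition; so some bag has ≥ 4 vertices and tw(G) ≥ 3. Hence tw(G) = 3 exactly.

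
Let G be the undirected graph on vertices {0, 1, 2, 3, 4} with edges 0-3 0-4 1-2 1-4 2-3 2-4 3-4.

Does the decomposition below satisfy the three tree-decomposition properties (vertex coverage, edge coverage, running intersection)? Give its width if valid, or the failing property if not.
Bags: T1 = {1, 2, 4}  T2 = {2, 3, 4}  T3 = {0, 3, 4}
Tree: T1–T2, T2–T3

Yes; width 2.

Every vertex of G appears in some bag (union = {0, 1, 2, 3, 4}); every edge is covered by a bag; and for each vertex v the set of bags containing v is connected in the bag tree. The decomposition is therefore valid. The largest bag has 3 vertices, so the width is 2.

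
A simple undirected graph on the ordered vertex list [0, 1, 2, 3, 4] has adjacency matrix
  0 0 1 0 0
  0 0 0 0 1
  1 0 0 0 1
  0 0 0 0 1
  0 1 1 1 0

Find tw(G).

1

A width-1 tree decomposition is:
Bags: B1 = {3, 4}  B2 = {2, 4}  B3 = {1, 4}  B4 = {0, 2}
Tree: B1–B2, B2–B3, B2–B4
The largest bag has 2 vertices, giving width 1; this decomposition certifies tw(G) ≤ 1. Since G has at least one edge (e.g. 4–3), it is not an edgeless graph, so tw(G) ≥ 1. Hence tw(G) = 1 exactly.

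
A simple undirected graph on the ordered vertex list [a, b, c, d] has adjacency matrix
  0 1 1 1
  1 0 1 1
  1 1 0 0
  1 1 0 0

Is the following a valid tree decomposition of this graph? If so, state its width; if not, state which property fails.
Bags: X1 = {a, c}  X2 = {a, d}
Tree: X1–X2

A tree decomposition must satisfy three properties: every vertex lies in some bag; for every edge, both endpoints lie together in some bag; and for every vertex, the bags containing it form a connected subtree. Here vertex b appears in no bag, so the decomposition is invalid.

No — vertex b appears in no bag.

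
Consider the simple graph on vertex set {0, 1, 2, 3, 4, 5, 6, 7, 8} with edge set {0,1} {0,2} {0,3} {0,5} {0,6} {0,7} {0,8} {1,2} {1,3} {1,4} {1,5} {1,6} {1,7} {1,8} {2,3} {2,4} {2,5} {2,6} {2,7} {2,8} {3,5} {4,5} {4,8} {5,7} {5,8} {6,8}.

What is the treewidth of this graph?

A width-4 tree decomposition is:
Bags: B1 = {0, 1, 2, 5, 8}  B2 = {1, 2, 4, 5, 8}  B3 = {0, 1, 2, 3, 5}  B4 = {0, 1, 2, 6, 8}  B5 = {0, 1, 2, 5, 7}
Tree: B1–B2, B1–B3, B1–B4, B1–B5
Every bag has size at most 5, so the width is 5 − 1 = 4 and tw(G) ≤ 4. Conversely, {0, 1, 2, 5, 8} is a clique of size 5, and the vertices of any clique must share a bag in every tree decomposition; so some bag has ≥ 5 vertices and tw(G) ≥ 4. Therefore the treewidth is 4.

4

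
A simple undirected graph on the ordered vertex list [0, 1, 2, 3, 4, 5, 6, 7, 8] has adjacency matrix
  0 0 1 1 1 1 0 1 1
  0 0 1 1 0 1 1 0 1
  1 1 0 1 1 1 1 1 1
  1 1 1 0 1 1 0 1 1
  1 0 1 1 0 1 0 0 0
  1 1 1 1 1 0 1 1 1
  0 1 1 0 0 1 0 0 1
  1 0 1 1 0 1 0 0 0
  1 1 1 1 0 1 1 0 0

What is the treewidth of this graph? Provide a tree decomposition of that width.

Treewidth 4.
Bags: B1 = {0, 2, 3, 5, 7}  B2 = {0, 2, 3, 4, 5}  B3 = {0, 2, 3, 5, 8}  B4 = {1, 2, 3, 5, 8}  B5 = {1, 2, 5, 6, 8}
Tree: B1–B2, B1–B3, B3–B4, B4–B5

Every bag has size at most 5, so the width is 5 − 1 = 4 and tw(G) ≤ 4. Conversely, {0, 2, 3, 5, 8} is a clique of size 5, and the vertices of any clique must share a bag in every tree decomposition; so some bag has ≥ 5 vertices and tw(G) ≥ 4. Combining the bounds, tw(G) = 4.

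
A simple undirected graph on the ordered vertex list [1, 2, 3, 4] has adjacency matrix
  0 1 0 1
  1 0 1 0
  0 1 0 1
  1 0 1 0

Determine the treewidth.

2

A width-2 tree decomposition is:
Bags: B1 = {1, 3, 4}  B2 = {1, 2, 3}
Tree: B1–B2
Each bag holds 3 vertices, so the decomposition has width 2, which upper-bounds the treewidth. The edges 1–4–3–2–1 form a cycle, so G is not a tree and its treewidth is at least 2. Combining the bounds, tw(G) = 2.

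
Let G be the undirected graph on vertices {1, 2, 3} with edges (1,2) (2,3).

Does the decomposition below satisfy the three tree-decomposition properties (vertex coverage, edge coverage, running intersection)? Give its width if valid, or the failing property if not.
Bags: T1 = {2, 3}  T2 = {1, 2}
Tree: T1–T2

Every vertex of G appears in some bag (union = {1, 2, 3}); every edge is covered by a bag; and for each vertex v the set of bags containing v is connected in the bag tree. The decomposition is therefore valid. The largest bag has 2 vertices, so the width is 1.

Yes; width 1.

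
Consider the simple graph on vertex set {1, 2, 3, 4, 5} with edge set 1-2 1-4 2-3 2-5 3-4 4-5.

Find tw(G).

A width-2 tree decomposition is:
Bags: B1 = {2, 3, 4}  B2 = {1, 2, 4}  B3 = {2, 4, 5}
Tree: B1–B2, B2–B3
Every bag has size at most 3, so the width is 3 − 1 = 2 and tw(G) ≤ 2. Since 2–3–4–1–2 is a cycle in G, G is not acyclic. Forests are exactly the graphs of treewidth ≤ 1, so tw(G) ≥ 2. The upper and lower bounds meet at 2, so that is the treewidth.

2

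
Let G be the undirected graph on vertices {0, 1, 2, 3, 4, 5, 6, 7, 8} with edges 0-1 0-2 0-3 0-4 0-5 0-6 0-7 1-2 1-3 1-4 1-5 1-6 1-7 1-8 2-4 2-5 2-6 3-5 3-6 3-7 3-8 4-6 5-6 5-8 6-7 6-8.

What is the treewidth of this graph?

4

A width-4 tree decomposition is:
Bags: B1 = {0, 1, 2, 5, 6}  B2 = {0, 1, 3, 5, 6}  B3 = {0, 1, 2, 4, 6}  B4 = {1, 3, 5, 6, 8}  B5 = {0, 1, 3, 6, 7}
Tree: B1–B2, B1–B3, B2–B4, B2–B5
The largest bag has 5 vertices, giving width 4; this decomposition certifies tw(G) ≤ 4. For the lower bound, the 5 vertices {0, 1, 2, 4, 6} are pairwise adjacent, and any tree decomposition puts a clique entirely inside one bag — forcing width ≥ 4. Therefore the treewidth is 4.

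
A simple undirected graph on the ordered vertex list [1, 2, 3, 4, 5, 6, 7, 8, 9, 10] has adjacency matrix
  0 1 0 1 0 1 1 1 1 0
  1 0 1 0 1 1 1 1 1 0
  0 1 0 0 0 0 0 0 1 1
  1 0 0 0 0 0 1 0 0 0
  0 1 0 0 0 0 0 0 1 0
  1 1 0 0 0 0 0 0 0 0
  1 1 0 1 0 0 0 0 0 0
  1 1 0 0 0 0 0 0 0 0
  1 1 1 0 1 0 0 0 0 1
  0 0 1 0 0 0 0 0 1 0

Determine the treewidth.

A width-2 tree decomposition is:
Bags: B1 = {1, 2, 9}  B2 = {2, 3, 9}  B3 = {1, 2, 6}  B4 = {1, 2, 8}  B5 = {2, 5, 9}  B6 = {1, 2, 7}  B7 = {1, 4, 7}  B8 = {3, 9, 10}
Tree: B1–B2, B1–B3, B3–B4, B1–B5, B4–B6, B6–B7, B2–B8
Each bag holds 3 vertices, so the decomposition has width 2, which upper-bounds the treewidth. Conversely, {1, 2, 8} is a clique of size 3, and the vertices of any clique must share a bag in every tree decomposition; so some bag has ≥ 3 vertices and tw(G) ≥ 2. The upper and lower bounds meet at 2, so that is the treewidth.

2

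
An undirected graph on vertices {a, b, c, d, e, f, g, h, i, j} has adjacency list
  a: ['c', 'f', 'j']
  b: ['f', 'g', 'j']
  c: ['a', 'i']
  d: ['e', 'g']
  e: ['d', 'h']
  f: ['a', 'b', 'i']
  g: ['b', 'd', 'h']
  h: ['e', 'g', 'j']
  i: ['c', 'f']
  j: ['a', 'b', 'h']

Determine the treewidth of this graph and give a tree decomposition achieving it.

Each bag holds 3 vertices, so the decomposition has width 2, which upper-bounds the treewidth. For the lower bound, G contains the cycle d–e–h–g–d, so G is not a forest; only forests have treewidth ≤ 1, hence tw(G) ≥ 2. Combining the bounds, tw(G) = 2.

Treewidth 2.
One optimal decomposition is:
Bags: B1 = {d, e, g}  B2 = {e, g, h}  B3 = {b, g, h}  B4 = {b, h, j}  B5 = {b, f, j}  B6 = {a, f, j}  B7 = {a, f, i}  B8 = {a, c, i}
Tree: B1–B2, B2–B3, B3–B4, B4–B5, B5–B6, B6–B7, B7–B8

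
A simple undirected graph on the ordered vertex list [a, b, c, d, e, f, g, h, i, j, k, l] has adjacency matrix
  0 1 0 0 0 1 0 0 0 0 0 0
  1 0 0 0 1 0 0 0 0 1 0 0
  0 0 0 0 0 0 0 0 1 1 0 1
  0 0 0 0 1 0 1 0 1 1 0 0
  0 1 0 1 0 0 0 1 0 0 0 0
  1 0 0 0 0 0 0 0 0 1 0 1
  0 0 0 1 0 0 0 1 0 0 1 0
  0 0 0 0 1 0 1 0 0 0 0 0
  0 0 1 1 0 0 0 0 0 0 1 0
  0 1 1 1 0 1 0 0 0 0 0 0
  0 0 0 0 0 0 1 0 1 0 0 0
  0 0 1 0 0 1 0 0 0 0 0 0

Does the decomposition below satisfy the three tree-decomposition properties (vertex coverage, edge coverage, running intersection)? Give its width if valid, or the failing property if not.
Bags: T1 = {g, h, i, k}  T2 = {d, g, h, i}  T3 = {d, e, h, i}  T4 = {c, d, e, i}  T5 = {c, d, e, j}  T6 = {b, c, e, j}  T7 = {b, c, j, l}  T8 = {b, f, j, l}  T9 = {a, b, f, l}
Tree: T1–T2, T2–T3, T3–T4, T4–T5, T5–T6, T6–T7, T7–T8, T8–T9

Every vertex of G appears in some bag (union = {a, b, c, d, e, f, g, h, i, j, k, l}); every edge is covered by a bag; and for each vertex v the set of bags containing v is connected in the bag tree. The decomposition is therefore valid. The largest bag has 4 vertices, so the width is 3.

Yes; width 3.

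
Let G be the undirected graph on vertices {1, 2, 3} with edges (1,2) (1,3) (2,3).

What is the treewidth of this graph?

A width-2 tree decomposition is:
Bags: B1 = {1, 2, 3}
Tree: (single bag)
A single bag containing all 3 vertices is trivially a valid decomposition of width 2. On the other hand G contains the 3-clique {1, 2, 3}. A clique must lie in a single bag of any decomposition, so no decomposition can have width below 2. Combining the bounds, tw(G) = 2.

2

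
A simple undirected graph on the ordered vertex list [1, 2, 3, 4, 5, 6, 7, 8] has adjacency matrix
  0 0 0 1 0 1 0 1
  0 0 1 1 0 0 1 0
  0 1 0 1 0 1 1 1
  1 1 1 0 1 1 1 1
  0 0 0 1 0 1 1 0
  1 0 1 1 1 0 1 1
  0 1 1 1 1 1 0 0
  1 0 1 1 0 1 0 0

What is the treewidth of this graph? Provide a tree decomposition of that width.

Each bag holds 4 vertices, so the decomposition has width 3, which upper-bounds the treewidth. For the lower bound, the 4 vertices {2, 3, 4, 7} are pairwise adjacent, and any tree decomposition puts a clique entirely inside one bag — forcing width ≥ 3. Therefore the treewidth is 3.

Treewidth 3.
One optimal decomposition is:
Bags: B1 = {3, 4, 6, 8}  B2 = {1, 4, 6, 8}  B3 = {3, 4, 6, 7}  B4 = {2, 3, 4, 7}  B5 = {4, 5, 6, 7}
Tree: B1–B2, B1–B3, B3–B4, B3–B5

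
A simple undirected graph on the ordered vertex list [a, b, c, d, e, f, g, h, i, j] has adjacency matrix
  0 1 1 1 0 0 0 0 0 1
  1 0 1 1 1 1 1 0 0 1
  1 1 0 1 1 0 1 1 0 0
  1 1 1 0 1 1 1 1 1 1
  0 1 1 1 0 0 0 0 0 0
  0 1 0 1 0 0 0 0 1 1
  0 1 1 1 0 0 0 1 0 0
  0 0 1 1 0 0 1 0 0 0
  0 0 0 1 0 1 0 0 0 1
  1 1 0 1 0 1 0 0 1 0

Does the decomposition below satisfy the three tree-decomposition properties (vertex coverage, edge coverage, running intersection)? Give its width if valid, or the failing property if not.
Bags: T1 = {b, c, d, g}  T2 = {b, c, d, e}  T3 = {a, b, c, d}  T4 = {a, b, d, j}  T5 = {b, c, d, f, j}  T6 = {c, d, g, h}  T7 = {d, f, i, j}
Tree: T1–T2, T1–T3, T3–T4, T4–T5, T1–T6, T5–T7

No — bags containing vertex c are not connected in the tree.

A tree decomposition must satisfy three properties: every vertex lies in some bag; for every edge, both endpoints lie together in some bag; and for every vertex, the bags containing it form a connected subtree. Here bags containing vertex c are not connected in the tree, so the decomposition is invalid.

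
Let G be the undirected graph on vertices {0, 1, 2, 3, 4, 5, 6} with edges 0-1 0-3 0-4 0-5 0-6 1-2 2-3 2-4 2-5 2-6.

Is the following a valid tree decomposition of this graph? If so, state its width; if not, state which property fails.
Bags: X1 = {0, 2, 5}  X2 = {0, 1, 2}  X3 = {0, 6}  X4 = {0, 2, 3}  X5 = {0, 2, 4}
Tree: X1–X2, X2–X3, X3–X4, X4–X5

A tree decomposition must satisfy three properties: every vertex lies in some bag; for every edge, both endpoints lie together in some bag; and for every vertex, the bags containing it form a connected subtree. Here edge (2,6) lies in no bag, so the decomposition is invalid.

No — edge (2,6) lies in no bag.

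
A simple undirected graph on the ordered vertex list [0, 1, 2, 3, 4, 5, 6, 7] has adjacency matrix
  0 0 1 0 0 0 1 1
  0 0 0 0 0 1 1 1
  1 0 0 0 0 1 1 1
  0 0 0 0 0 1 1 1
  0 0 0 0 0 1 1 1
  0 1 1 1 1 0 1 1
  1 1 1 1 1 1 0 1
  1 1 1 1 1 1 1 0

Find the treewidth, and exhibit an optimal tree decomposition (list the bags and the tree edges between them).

Each bag holds 4 vertices, so the decomposition has width 3, which upper-bounds the treewidth. Conversely, {0, 2, 6, 7} is a clique of size 4, and the vertices of any clique must share a bag in every tree decomposition; so some bag has ≥ 4 vertices and tw(G) ≥ 3. The upper and lower bounds meet at 3, so that is the treewidth.

Treewidth 3.
One such decomposition:
Bags: B1 = {2, 5, 6, 7}  B2 = {4, 5, 6, 7}  B3 = {3, 5, 6, 7}  B4 = {0, 2, 6, 7}  B5 = {1, 5, 6, 7}
Tree: B1–B2, B2–B3, B1–B4, B2–B5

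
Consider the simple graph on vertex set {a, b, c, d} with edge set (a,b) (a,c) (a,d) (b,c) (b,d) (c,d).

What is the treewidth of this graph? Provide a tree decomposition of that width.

With just one bag of size 4, the width is 4 − 1 = 3, so tw(G) ≤ 3. For the lower bound, the 4 vertices {a, b, c, d} are pairwise adjacent, and any tree decomposition puts a clique entirely inside one bag — forcing width ≥ 3. Therefore the treewidth is 3.

Treewidth 3.
One such decomposition:
Bags: B1 = {a, b, c, d}
Tree: (single bag)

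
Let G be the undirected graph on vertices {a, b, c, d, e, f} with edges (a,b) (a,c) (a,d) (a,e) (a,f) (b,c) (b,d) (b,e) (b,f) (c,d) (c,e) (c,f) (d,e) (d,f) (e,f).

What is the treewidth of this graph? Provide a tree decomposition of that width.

With just one bag of size 6, the width is 6 − 1 = 5, so tw(G) ≤ 5. On the other hand G contains the 6-clique {a, b, c, d, e, f}. A clique must lie in a single bag of any decomposition, so no decomposition can have width below 5. Hence tw(G) = 5 exactly.

Treewidth 5.
Bags: B1 = {a, b, c, d, e, f}
Tree: (single bag)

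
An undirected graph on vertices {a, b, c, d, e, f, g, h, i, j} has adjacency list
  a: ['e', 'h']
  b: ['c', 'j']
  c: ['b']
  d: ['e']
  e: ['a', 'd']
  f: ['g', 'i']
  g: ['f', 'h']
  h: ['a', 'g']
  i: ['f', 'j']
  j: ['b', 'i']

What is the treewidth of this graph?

A width-1 tree decomposition is:
Bags: B1 = {b, c}  B2 = {b, j}  B3 = {i, j}  B4 = {f, i}  B5 = {f, g}  B6 = {g, h}  B7 = {a, h}  B8 = {a, e}  B9 = {d, e}
Tree: B1–B2, B2–B3, B3–B4, B4–B5, B5–B6, B6–B7, B7–B8, B8–B9
Each bag holds 2 vertices, so the decomposition has width 1, which upper-bounds the treewidth. Any graph with an edge has treewidth ≥ 1, and G has the edge c–b. Therefore the treewidth is 1.

1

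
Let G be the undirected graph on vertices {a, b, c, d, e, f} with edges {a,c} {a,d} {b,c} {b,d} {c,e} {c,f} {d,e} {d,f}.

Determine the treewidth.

2

A width-2 tree decomposition is:
Bags: B1 = {b, c, d}  B2 = {c, d, e}  B3 = {c, d, f}  B4 = {a, c, d}
Tree: B1–B2, B2–B3, B3–B4
Each bag holds 3 vertices, so the decomposition has width 2, which upper-bounds the treewidth. Since b–c–e–d–b is a cycle in G, G is not acyclic. Forests are exactly the graphs of treewidth ≤ 1, so tw(G) ≥ 2. Hence tw(G) = 2 exactly.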